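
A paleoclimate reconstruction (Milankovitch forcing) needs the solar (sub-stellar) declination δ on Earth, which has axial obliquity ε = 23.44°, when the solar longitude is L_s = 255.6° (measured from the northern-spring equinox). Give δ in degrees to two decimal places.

sin δ = sin ε · sin L_s = sin 23.44° × sin 255.6° = -0.385291.
δ = arcsin(-0.385291) = -22.66°.

δ = -22.66°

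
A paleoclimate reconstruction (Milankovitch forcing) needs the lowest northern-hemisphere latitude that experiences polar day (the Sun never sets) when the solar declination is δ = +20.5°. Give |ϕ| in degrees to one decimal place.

|ϕ| = 69.5°

Polar day requires cos h₀ = −tan ϕ tan δ ≤ −1, i.e. tan ϕ tan δ ≥ 1.
The boundary is |tan ϕ| · |tan δ| = 1, so |ϕ| = 90° − |δ| = 90° − 20.5° = 69.5° in the northern hemisphere.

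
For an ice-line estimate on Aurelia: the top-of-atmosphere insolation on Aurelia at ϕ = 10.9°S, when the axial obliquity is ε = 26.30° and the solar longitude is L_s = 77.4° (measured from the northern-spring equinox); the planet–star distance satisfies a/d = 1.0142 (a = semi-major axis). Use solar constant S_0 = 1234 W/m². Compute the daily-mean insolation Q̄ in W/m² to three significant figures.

Q̄ ≈ 307 W/m²

Solar declination: sin δ = sin ε · sin L_s = sin 26.30° × sin 77.4° = 0.43240, so δ = +25.620°.
cos h₀ = −tan(-10.9°) tan(+25.620°) = 0.0923, h₀ = 1.4783 rad.
Bracket: h₀ sin ϕ sin δ + cos ϕ cos δ sin h₀ = 1.4783×-0.18910×0.43240 + 0.98196×0.90168×0.99573 = -0.120876 + 0.881633 = 0.760757.
Inverse-square distance factor (a/d)² = 1.0142² = 1.028602.
Q̄ = (S_0/π) × 1.028602 × [bracket] = (1234/π) × 1.028602 × 0.760757 = 307.4 W/m².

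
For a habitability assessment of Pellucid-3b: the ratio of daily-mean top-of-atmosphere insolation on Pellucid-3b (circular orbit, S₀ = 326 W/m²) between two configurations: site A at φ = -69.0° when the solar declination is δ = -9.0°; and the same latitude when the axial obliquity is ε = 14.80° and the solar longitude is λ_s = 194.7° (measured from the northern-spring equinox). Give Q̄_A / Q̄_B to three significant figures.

Q̄_A / Q̄_B ≈ 1.34

— Configuration A (φ=-69.0°):
cos H₀ = −tan(-69.0°) tan(-9.000°) = -0.4126, H₀ = 1.9961 rad.
Bracket: H₀ sin φ sin δ + cos φ cos δ sin H₀ = 1.9961×-0.93358×-0.15643 + 0.35837×0.98769×0.91091 = 0.291510 + 0.322424 = 0.613934.
Q̄ = (S₀/π) × [bracket] = (326/π) × 0.613934 = 63.707 W/m².
— Configuration B (φ=-69.0°):
Solar declination: sin δ = sin ε · sin λ_s = sin 14.80° × sin 194.7° = -0.06482, so δ = -3.717°.
cos H₀ = −tan(-69.0°) tan(-3.717°) = -0.1692, H₀ = 1.7408 rad.
Bracket: H₀ sin φ sin δ + cos φ cos δ sin H₀ = 1.7408×-0.93358×-0.06482 + 0.35837×0.99790×0.98558 = 0.105344 + 0.352461 = 0.457805.
Q̄ = (S₀/π) × [bracket] = (326/π) × 0.457805 = 47.506 W/m².
Ratio Q̄_A / Q̄_B = 63.707 / 47.506 = 1.341.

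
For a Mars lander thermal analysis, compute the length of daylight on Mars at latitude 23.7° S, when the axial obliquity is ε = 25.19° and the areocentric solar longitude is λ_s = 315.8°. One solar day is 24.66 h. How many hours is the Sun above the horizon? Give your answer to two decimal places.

sin δ = sin 25.19° × sin 315.8° = -0.29673, so δ = -17.261°.
cos H₀ = −tan φ · tan δ = −tan(-23.7°) × tan(-17.261°) = -0.1364, so H₀ = 1.7076 rad = 97.84°.
Daylight = 2H₀/(2π) × 24.66 h = (1.7076/π) × 24.66 = 13.40 h.

13.40 h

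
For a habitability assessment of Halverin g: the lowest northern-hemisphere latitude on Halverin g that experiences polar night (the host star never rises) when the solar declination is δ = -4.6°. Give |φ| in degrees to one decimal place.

|φ| = 85.4°

Polar night requires cos H₀ = −tan φ tan δ ≥ 1, i.e. tan φ tan δ ≤ −1.
The boundary is |tan φ| · |tan δ| = 1, so |φ| = 90° − |δ| = 90° − 4.6° = 85.4° in the northern hemisphere.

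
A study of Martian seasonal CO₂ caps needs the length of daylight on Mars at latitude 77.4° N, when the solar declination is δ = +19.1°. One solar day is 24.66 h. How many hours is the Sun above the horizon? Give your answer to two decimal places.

Sunrise equation: cos h₀ = −tan ϕ · tan δ = -1.5492 ≤ −1, so the Sun never sets (polar day) and h₀ = π.
Daylight = 2h₀/(2π) × 24.66 h = (3.1416/π) × 24.66 = 24.66 h.

24.66 h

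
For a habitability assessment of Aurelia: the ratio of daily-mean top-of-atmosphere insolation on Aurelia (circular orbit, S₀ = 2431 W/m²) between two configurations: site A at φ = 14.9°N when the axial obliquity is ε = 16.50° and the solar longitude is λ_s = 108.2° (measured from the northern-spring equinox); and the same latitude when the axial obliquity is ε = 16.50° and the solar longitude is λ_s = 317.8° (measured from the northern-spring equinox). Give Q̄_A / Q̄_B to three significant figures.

— Configuration A (φ=+14.9°):
Solar declination: sin δ = sin ε · sin λ_s = sin 16.50° × sin 108.2° = 0.26981, so δ = +15.653°.
cos H₀ = −tan(+14.9°) tan(+15.653°) = -0.0746, H₀ = 1.6454 rad.
Bracket: H₀ sin φ sin δ + cos φ cos δ sin H₀ = 1.6454×0.25713×0.26981 + 0.96638×0.96291×0.99722 = 0.114152 + 0.927950 = 1.042102.
Q̄ = (S₀/π) × [bracket] = (2431/π) × 1.042102 = 806.39 W/m².
— Configuration B (φ=+14.9°):
Solar declination: sin δ = sin ε · sin λ_s = sin 16.50° × sin 317.8° = -0.19078, so δ = -10.998°.
cos H₀ = −tan(+14.9°) tan(-10.998°) = 0.0517, H₀ = 1.5191 rad.
Bracket: H₀ sin φ sin δ + cos φ cos δ sin H₀ = 1.5191×0.25713×-0.19078 + 0.96638×0.98163×0.99866 = -0.074520 + 0.947356 = 0.872836.
Q̄ = (S₀/π) × [bracket] = (2431/π) × 0.872836 = 675.41 W/m².
Ratio Q̄_A / Q̄_B = 806.39 / 675.41 = 1.194.

Q̄_A / Q̄_B ≈ 1.19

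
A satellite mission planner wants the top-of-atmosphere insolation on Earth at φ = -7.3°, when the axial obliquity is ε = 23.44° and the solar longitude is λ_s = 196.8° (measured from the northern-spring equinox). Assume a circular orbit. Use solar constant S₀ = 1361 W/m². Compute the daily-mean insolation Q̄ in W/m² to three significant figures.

Solar declination: sin δ = sin ε · sin λ_s = sin 23.44° × sin 196.8° = -0.11497, so δ = -6.602°.
cos H₀ = −tan(-7.3°) tan(-6.602°) = -0.0148, H₀ = 1.5856 rad.
Bracket: H₀ sin φ sin δ + cos φ cos δ sin H₀ = 1.5856×-0.12706×-0.11497 + 0.99189×0.99337×0.99989 = 0.023163 + 0.985205 = 1.008368.
Q̄ = (S₀/π) × [bracket] = (1361/π) × 1.008368 = 436.8 W/m².

Q̄ ≈ 437 W/m²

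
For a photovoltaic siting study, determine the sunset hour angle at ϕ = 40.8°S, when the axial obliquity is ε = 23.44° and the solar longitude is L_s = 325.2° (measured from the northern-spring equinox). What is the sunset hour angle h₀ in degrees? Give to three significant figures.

h₀ = 102°

Solar declination: sin δ = sin ε · sin L_s = sin 23.44° × sin 325.2° = -0.22702, so δ = -13.122°.
cos h₀ = −tan ϕ · tan δ = −tan(-40.8°) × tan(-13.122°) = -0.2012, so h₀ = 1.7734 rad = 101.61°.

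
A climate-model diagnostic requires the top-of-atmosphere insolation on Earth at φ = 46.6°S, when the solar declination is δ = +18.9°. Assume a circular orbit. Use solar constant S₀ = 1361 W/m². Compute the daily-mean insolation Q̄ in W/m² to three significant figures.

cos H₀ = −tan(-46.6°) tan(+18.900°) = 0.3621, H₀ = 1.2003 rad.
Bracket: H₀ sin φ sin δ + cos φ cos δ sin H₀ = 1.2003×-0.72657×0.32392 + 0.68709×0.94609×0.93216 = -0.282491 + 0.605950 = 0.323459.
Q̄ = (S₀/π) × [bracket] = (1361/π) × 0.323459 = 140.1 W/m².

Q̄ ≈ 140 W/m²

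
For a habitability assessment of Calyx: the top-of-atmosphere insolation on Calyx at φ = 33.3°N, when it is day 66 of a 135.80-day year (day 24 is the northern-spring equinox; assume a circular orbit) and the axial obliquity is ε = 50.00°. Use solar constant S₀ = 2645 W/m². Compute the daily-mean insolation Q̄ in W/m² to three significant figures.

Q̄ ≈ 1.13e+03 W/m²

Solar longitude: λ_s = 360° × (66 − 24)/135.80 = 111.340°.
sin δ = sin 50.00° × sin 111.340° = 0.71352, so δ = +45.522°.
cos H₀ = −tan(+33.3°) tan(+45.522°) = -0.6690, H₀ = 2.3036 rad.
Bracket: H₀ sin φ sin δ + cos φ cos δ sin H₀ = 2.3036×0.54902×0.71352 + 0.83581×0.70063×0.74330 = 0.902405 + 0.435272 = 1.337677.
Q̄ = (S₀/π) × [bracket] = (2645/π) × 1.337677 = 1126 W/m².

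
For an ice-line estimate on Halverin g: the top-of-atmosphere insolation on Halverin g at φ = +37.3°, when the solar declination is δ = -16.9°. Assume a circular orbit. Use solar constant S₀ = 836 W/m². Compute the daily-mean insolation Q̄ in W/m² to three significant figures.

cos H₀ = −tan(+37.3°) tan(-16.900°) = 0.2315, H₀ = 1.3372 rad.
Bracket: H₀ sin φ sin δ + cos φ cos δ sin H₀ = 1.3372×0.60599×-0.29070 + 0.79547×0.95681×0.97285 = -0.235563 + 0.740449 = 0.504886.
Q̄ = (S₀/π) × [bracket] = (836/π) × 0.504886 = 134.4 W/m².

Q̄ ≈ 134 W/m²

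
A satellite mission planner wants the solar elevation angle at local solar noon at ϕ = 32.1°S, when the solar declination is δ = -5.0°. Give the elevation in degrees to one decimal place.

At local noon the hour angle is zero, so the zenith angle equals |ϕ − δ| = |-32.1° − (-5.000°)| = 27.100°.
Elevation = 90° − 27.100° = 62.9°.

62.9°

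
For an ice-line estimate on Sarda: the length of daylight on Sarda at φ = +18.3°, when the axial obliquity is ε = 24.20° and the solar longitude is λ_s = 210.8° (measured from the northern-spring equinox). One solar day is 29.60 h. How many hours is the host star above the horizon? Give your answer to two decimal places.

Solar declination: sin δ = sin ε · sin λ_s = sin 24.20° × sin 210.8° = -0.20990, so δ = -12.116°.
cos H₀ = −tan φ · tan δ = −tan(+18.3°) × tan(-12.116°) = 0.0710, so H₀ = 1.4997 rad = 85.93°.
Daylight = 2H₀/(2π) × 29.60 h = (1.4997/π) × 29.60 = 14.13 h.

14.13 h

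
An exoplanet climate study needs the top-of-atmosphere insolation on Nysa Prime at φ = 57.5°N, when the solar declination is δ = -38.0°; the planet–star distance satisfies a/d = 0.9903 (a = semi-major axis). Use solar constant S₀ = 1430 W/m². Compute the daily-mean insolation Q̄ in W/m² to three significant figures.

Q̄ ≈ 0.00 W/m²

cos H₀ = −tan(+57.5°) tan(-38.000°) = 1.2264 ≥ 1 ⇒ polar night, H₀ = 0 and Q̄ = 0.
Inverse-square distance factor (a/d)² = 0.9903² = 0.980694.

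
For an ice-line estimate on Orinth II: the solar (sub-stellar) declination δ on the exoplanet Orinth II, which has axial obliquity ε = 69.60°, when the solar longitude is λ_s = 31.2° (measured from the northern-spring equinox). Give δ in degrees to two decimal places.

δ = +29.05°

sin δ = sin ε · sin λ_s = sin 69.60° × sin 31.2° = 0.485537.
δ = arcsin(0.485537) = +29.05°.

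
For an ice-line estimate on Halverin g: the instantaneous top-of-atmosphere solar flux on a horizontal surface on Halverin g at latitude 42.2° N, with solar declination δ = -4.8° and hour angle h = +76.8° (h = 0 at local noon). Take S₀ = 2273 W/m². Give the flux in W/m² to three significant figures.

255 W/m²

cos θ_z = sin φ sin δ + cos φ cos δ cos h = -0.056208 + 0.168570 = 0.112362.
Flux = S₀ · cos θ_z = 2273 × 0.112362 = 255.4 W/m².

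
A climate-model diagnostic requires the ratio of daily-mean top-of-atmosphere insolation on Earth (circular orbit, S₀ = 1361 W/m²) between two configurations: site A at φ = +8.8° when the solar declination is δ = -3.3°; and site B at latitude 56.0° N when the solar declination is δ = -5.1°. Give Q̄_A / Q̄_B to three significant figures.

Q̄_A / Q̄_B ≈ 2.18

— Configuration A (φ=+8.8°):
cos H₀ = −tan(+8.8°) tan(-3.300°) = 0.0089, H₀ = 1.5619 rad.
Bracket: H₀ sin φ sin δ + cos φ cos δ sin H₀ = 1.5619×0.15299×-0.05756 + 0.98823×0.99834×0.99996 = -0.013754 + 0.986550 = 0.972796.
Q̄ = (S₀/π) × [bracket] = (1361/π) × 0.972796 = 421.43 W/m².
— Configuration B (φ=+56.0°):
cos H₀ = −tan(+56.0°) tan(-5.100°) = 0.1323, H₀ = 1.4381 rad.
Bracket: H₀ sin φ sin δ + cos φ cos δ sin H₀ = 1.4381×0.82904×-0.08889 + 0.55919×0.99604×0.99121 = -0.105978 + 0.552080 = 0.446102.
Q̄ = (S₀/π) × [bracket] = (1361/π) × 0.446102 = 193.26 W/m².
Ratio Q̄_A / Q̄_B = 421.43 / 193.26 = 2.181.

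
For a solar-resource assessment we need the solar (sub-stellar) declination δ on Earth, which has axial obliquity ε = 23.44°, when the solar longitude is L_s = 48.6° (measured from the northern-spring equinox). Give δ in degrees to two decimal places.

sin δ = sin ε · sin L_s = sin 23.44° × sin 48.6° = 0.298386.
δ = arcsin(0.298386) = +17.36°.

δ = +17.36°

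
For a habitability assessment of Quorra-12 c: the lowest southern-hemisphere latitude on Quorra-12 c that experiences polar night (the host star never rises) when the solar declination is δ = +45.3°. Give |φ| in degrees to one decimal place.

Polar night requires cos H₀ = −tan φ tan δ ≥ 1, i.e. tan φ tan δ ≤ −1.
The boundary is |tan φ| · |tan δ| = 1, so |φ| = 90° − |δ| = 90° − 45.3° = 44.7° in the southern hemisphere.

|φ| = 44.7°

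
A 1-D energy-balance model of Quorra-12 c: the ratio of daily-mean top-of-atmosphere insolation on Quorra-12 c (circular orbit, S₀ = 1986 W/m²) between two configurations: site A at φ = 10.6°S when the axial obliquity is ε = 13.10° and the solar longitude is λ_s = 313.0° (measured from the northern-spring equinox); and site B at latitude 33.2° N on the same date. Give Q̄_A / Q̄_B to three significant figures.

Q̄_A / Q̄_B ≈ 1.48

— Configuration A (φ=-10.6°):
Solar declination: sin δ = sin ε · sin λ_s = sin 13.10° × sin 313.0° = -0.16576, so δ = -9.542°.
cos H₀ = −tan(-10.6°) tan(-9.542°) = -0.0315, H₀ = 1.6023 rad.
Bracket: H₀ sin φ sin δ + cos φ cos δ sin H₀ = 1.6023×-0.18395×-0.16576 + 0.98294×0.98617×0.99951 = 0.048857 + 0.968871 = 1.017728.
Q̄ = (S₀/π) × [bracket] = (1986/π) × 1.017728 = 643.37 W/m².
— Configuration B (φ=+33.2°):
cos H₀ = −tan(+33.2°) tan(-9.542°) = 0.1100, H₀ = 1.4606 rad.
Bracket: H₀ sin φ sin δ + cos φ cos δ sin H₀ = 1.4606×0.54756×-0.16576 + 0.83676×0.98617×0.99393 = -0.132569 + 0.820179 = 0.687610.
Q̄ = (S₀/π) × [bracket] = (1986/π) × 0.687610 = 434.68 W/m².
Ratio Q̄_A / Q̄_B = 643.37 / 434.68 = 1.480.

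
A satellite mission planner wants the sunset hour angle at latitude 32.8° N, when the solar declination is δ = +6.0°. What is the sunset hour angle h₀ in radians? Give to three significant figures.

h₀ = 1.64 rad

cos h₀ = −tan ϕ · tan δ = −tan(+32.8°) × tan(+6.000°) = -0.0677, so h₀ = 1.6386 rad = 93.88°.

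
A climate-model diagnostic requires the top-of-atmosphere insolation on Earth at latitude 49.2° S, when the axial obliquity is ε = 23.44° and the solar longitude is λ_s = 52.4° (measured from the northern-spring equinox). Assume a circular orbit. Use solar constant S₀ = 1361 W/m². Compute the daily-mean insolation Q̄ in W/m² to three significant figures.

Q̄ ≈ 126 W/m²

Solar declination: sin δ = sin ε · sin λ_s = sin 23.44° × sin 52.4° = 0.31516, so δ = +18.371°.
cos H₀ = −tan(-49.2°) tan(+18.371°) = 0.3847, H₀ = 1.1759 rad.
Bracket: H₀ sin φ sin δ + cos φ cos δ sin H₀ = 1.1759×-0.75700×0.31516 + 0.65342×0.94904×0.92303 = -0.280542 + 0.572391 = 0.291849.
Q̄ = (S₀/π) × [bracket] = (1361/π) × 0.291849 = 126.4 W/m².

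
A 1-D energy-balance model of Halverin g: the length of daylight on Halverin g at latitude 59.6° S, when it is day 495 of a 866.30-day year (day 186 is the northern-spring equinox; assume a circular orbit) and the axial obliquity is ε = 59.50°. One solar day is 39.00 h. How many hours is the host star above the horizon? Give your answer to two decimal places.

Solar longitude: λ_s = 360° × (495 − 186)/866.30 = 128.408°.
sin δ = sin 59.50° × sin 128.408° = 0.67518, so δ = +42.468°.
cos H₀ = −tan φ · tan δ = 1.5601 ≥ 1, so the host star never rises (polar night) and H₀ = 0.
Daylight = 2H₀/(2π) × 39.00 h = (0.0000/π) × 39.00 = 0.00 h.

0.00 h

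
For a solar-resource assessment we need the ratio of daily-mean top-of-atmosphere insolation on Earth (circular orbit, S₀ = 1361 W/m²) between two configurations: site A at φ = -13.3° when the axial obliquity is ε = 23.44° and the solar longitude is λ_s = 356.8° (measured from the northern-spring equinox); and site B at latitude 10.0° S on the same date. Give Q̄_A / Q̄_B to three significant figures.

— Configuration A (φ=-13.3°):
Solar declination: sin δ = sin ε · sin λ_s = sin 23.44° × sin 356.8° = -0.02221, so δ = -1.272°.
cos H₀ = −tan(-13.3°) tan(-1.272°) = -0.0053, H₀ = 1.5760 rad.
Bracket: H₀ sin φ sin δ + cos φ cos δ sin H₀ = 1.5760×-0.23005×-0.02221 + 0.97318×0.99975×0.99999 = 0.008052 + 0.972927 = 0.980979.
Q̄ = (S₀/π) × [bracket] = (1361/π) × 0.980979 = 424.98 W/m².
— Configuration B (φ=-10.0°):
cos H₀ = −tan(-10.0°) tan(-1.272°) = -0.0039, H₀ = 1.5747 rad.
Bracket: H₀ sin φ sin δ + cos φ cos δ sin H₀ = 1.5747×-0.17365×-0.02221 + 0.98481×0.99975×0.99999 = 0.006073 + 0.984554 = 0.990627.
Q̄ = (S₀/π) × [bracket] = (1361/π) × 0.990627 = 429.16 W/m².
Ratio Q̄_A / Q̄_B = 424.98 / 429.16 = 0.9903.

Q̄_A / Q̄_B ≈ 0.990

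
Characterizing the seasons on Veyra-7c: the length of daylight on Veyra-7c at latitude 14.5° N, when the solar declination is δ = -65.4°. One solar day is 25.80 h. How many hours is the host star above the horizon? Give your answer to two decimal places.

7.97 h

cos h₀ = −tan ϕ · tan δ = −tan(+14.5°) × tan(-65.400°) = 0.5649, so h₀ = 0.9705 rad = 55.61°.
Daylight = 2h₀/(2π) × 25.80 h = (0.9705/π) × 25.80 = 7.97 h.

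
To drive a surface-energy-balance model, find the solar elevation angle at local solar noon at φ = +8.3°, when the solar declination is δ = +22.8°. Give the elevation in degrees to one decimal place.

At local noon the hour angle is zero, so the zenith angle equals |φ − δ| = |+8.3° − (+22.800°)| = 14.500°.
Elevation = 90° − 14.500° = 75.5°.

75.5°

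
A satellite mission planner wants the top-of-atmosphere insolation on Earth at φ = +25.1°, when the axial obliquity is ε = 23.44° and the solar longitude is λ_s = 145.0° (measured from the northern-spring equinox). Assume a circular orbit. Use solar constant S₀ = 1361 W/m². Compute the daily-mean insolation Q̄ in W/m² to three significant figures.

Solar declination: sin δ = sin ε · sin λ_s = sin 23.44° × sin 145.0° = 0.22816, so δ = +13.189°.
cos H₀ = −tan(+25.1°) tan(+13.189°) = -0.1098, H₀ = 1.6808 rad.
Bracket: H₀ sin φ sin δ + cos φ cos δ sin H₀ = 1.6808×0.42420×0.22816 + 0.90557×0.97362×0.99396 = 0.162677 + 0.876356 = 1.039033.
Q̄ = (S₀/π) × [bracket] = (1361/π) × 1.039033 = 450.1 W/m².

Q̄ ≈ 450 W/m²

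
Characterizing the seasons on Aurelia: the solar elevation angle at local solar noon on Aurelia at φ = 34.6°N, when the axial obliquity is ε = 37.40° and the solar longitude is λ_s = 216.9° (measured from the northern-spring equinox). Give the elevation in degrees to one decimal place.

Solar declination: sin δ = sin ε · sin λ_s = sin 37.40° × sin 216.9° = -0.36468, so δ = -21.388°.
At local noon the hour angle is zero, so the zenith angle equals |φ − δ| = |+34.6° − (-21.388°)| = 55.988°.
Elevation = 90° − 55.988° = 34.0°.

34.0°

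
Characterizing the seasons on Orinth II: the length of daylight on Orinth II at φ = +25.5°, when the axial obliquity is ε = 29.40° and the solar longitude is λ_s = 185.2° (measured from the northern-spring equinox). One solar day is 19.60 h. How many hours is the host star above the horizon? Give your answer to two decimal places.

9.67 h

Solar declination: sin δ = sin ε · sin λ_s = sin 29.40° × sin 185.2° = -0.04449, so δ = -2.550°.
cos H₀ = −tan φ · tan δ = −tan(+25.5°) × tan(-2.550°) = 0.0212, so H₀ = 1.5496 rad = 88.78°.
Daylight = 2H₀/(2π) × 19.60 h = (1.5496/π) × 19.60 = 9.67 h.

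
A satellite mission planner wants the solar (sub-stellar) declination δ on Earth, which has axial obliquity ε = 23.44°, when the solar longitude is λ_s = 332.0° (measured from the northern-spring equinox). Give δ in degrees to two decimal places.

sin δ = sin ε · sin λ_s = sin 23.44° × sin 332.0° = -0.186750.
δ = arcsin(-0.186750) = -10.76°.

δ = -10.76°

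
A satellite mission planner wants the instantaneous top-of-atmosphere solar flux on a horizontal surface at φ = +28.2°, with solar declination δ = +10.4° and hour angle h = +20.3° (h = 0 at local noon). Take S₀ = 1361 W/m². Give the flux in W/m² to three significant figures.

cos θ_z = sin φ sin δ + cos φ cos δ cos h = 0.085304 + 0.812986 = 0.898290.
Flux = S₀ · cos θ_z = 1361 × 0.898290 = 1223 W/m².

1.22e+03 W/m²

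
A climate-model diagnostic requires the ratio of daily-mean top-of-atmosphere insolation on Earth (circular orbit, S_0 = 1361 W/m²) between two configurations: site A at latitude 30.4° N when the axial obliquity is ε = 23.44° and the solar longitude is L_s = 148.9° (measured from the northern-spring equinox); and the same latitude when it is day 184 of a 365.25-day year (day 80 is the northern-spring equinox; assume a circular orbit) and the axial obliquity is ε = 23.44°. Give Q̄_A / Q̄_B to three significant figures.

— Configuration A (ϕ=+30.4°):
Solar declination: sin δ = sin ε · sin L_s = sin 23.44° × sin 148.9° = 0.20547, so δ = +11.857°.
cos h₀ = −tan(+30.4°) tan(+11.857°) = -0.1232, h₀ = 1.6943 rad.
Bracket: h₀ sin ϕ sin δ + cos ϕ cos δ sin h₀ = 1.6943×0.50603×0.20547 + 0.86251×0.97866×0.99238 = 0.176163 + 0.837672 = 1.013835.
Q̄ = (S_0/π) × [bracket] = (1361/π) × 1.013835 = 439.21 W/m².
— Configuration B (ϕ=+30.4°):
Solar longitude: L_s = 360° × (184 − 80)/365.25 = 102.505°.
sin δ = sin 23.44° × sin 102.505° = 0.38835, so δ = +22.852°.
cos h₀ = −tan(+30.4°) tan(+22.852°) = -0.2473, h₀ = 1.8206 rad.
Bracket: h₀ sin ϕ sin δ + cos ϕ cos δ sin h₀ = 1.8206×0.50603×0.38835 + 0.86251×0.92151×0.96895 = 0.357778 + 0.770133 = 1.127911.
Q̄ = (S_0/π) × [bracket] = (1361/π) × 1.127911 = 488.63 W/m².
Ratio Q̄_A / Q̄_B = 439.21 / 488.63 = 0.8989.

Q̄_A / Q̄_B ≈ 0.899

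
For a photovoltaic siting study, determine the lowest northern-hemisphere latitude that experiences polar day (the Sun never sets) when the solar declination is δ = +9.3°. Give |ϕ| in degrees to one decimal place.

|ϕ| = 80.7°

Polar day requires cos h₀ = −tan ϕ tan δ ≤ −1, i.e. tan ϕ tan δ ≥ 1.
The boundary is |tan ϕ| · |tan δ| = 1, so |ϕ| = 90° − |δ| = 90° − 9.3° = 80.7° in the northern hemisphere.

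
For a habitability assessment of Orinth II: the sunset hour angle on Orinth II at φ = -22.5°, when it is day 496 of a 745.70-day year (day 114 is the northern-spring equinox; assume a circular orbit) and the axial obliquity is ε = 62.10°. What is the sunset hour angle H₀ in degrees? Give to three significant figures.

H₀ = 91.6°

Solar longitude: λ_s = 360° × (496 − 114)/745.70 = 184.417°.
sin δ = sin 62.10° × sin 184.417° = -0.06807, so δ = -3.903°.
cos H₀ = −tan φ · tan δ = −tan(-22.5°) × tan(-3.903°) = -0.0283, so H₀ = 1.5991 rad = 91.62°.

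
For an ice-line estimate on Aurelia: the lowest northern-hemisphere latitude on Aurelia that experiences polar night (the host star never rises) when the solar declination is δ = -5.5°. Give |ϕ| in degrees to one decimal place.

|ϕ| = 84.5°

Polar night requires cos h₀ = −tan ϕ tan δ ≥ 1, i.e. tan ϕ tan δ ≤ −1.
The boundary is |tan ϕ| · |tan δ| = 1, so |ϕ| = 90° − |δ| = 90° − 5.5° = 84.5° in the northern hemisphere.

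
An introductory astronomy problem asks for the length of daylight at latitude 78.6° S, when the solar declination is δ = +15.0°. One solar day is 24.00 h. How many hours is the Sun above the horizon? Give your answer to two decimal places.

0.00 h

cos H₀ = −tan φ · tan δ = 1.3289 ≥ 1, so the Sun never rises (polar night) and H₀ = 0.
Daylight = 2H₀/(2π) × 24.00 h = (0.0000/π) × 24.00 = 0.00 h.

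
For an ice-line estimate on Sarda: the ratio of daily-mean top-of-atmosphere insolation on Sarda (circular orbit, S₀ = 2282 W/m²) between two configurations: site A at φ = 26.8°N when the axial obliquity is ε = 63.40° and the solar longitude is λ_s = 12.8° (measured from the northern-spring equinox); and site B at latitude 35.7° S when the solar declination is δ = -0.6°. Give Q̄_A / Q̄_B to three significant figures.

— Configuration A (φ=+26.8°):
Solar declination: sin δ = sin ε · sin λ_s = sin 63.40° × sin 12.8° = 0.19810, so δ = +11.426°.
cos H₀ = −tan(+26.8°) tan(+11.426°) = -0.1021, H₀ = 1.6731 rad.
Bracket: H₀ sin φ sin δ + cos φ cos δ sin H₀ = 1.6731×0.45088×0.19810 + 0.89259×0.98018×0.99478 = 0.149440 + 0.870332 = 1.019772.
Q̄ = (S₀/π) × [bracket] = (2282/π) × 1.019772 = 740.75 W/m².
— Configuration B (φ=-35.7°):
cos H₀ = −tan(-35.7°) tan(-0.600°) = -0.0075, H₀ = 1.5783 rad.
Bracket: H₀ sin φ sin δ + cos φ cos δ sin H₀ = 1.5783×-0.58354×-0.01047 + 0.81208×0.99995×0.99997 = 0.009643 + 0.812015 = 0.821658.
Q̄ = (S₀/π) × [bracket] = (2282/π) × 0.821658 = 596.84 W/m².
Ratio Q̄_A / Q̄_B = 740.75 / 596.84 = 1.241.

Q̄_A / Q̄_B ≈ 1.24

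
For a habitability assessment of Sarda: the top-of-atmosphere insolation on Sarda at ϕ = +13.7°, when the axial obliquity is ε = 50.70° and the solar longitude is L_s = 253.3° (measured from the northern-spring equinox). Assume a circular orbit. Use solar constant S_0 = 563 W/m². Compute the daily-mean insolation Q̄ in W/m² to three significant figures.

Solar declination: sin δ = sin ε · sin L_s = sin 50.70° × sin 253.3° = -0.74120, so δ = -47.834°.
cos h₀ = −tan(+13.7°) tan(-47.834°) = 0.2692, h₀ = 1.2983 rad.
Bracket: h₀ sin ϕ sin δ + cos ϕ cos δ sin h₀ = 1.2983×0.23684×-0.74120 + 0.97155×0.67128×0.96309 = -0.227911 + 0.628110 = 0.400199.
Q̄ = (S_0/π) × [bracket] = (563/π) × 0.400199 = 71.72 W/m².

Q̄ ≈ 71.7 W/m²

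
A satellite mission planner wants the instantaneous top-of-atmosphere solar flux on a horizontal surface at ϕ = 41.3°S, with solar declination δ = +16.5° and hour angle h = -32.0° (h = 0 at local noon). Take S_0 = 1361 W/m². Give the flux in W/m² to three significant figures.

576 W/m²

cos θ_z = sin ϕ sin δ + cos ϕ cos δ cos h = -0.187451 + 0.610872 = 0.423421.
Flux = S_0 · cos θ_z = 1361 × 0.423421 = 576.3 W/m².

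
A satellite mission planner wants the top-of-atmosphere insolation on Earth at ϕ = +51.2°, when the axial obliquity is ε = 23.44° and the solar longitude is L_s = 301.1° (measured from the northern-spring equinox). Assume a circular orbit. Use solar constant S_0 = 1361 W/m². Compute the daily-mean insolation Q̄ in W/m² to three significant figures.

Q̄ ≈ 101 W/m²

Solar declination: sin δ = sin ε · sin L_s = sin 23.44° × sin 301.1° = -0.34061, so δ = -19.914°.
cos h₀ = −tan(+51.2°) tan(-19.914°) = 0.4506, h₀ = 1.1034 rad.
Bracket: h₀ sin ϕ sin δ + cos ϕ cos δ sin h₀ = 1.1034×0.77934×-0.34061 + 0.62660×0.94020×0.89274 = -0.292899 + 0.525939 = 0.233040.
Q̄ = (S_0/π) × [bracket] = (1361/π) × 0.233040 = 101.0 W/m².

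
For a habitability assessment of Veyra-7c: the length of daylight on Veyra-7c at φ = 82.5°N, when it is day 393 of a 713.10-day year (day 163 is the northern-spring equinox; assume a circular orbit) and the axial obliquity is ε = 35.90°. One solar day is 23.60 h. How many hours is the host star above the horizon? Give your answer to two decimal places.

23.60 h

Solar longitude: λ_s = 360° × (393 − 163)/713.10 = 116.113°.
sin δ = sin 35.90° × sin 116.113° = 0.52652, so δ = +31.771°.
Sunrise equation: cos H₀ = −tan φ · tan δ = -4.7042 ≤ −1, so the host star never sets (polar day) and H₀ = π.
Daylight = 2H₀/(2π) × 23.60 h = (3.1416/π) × 23.60 = 23.60 h.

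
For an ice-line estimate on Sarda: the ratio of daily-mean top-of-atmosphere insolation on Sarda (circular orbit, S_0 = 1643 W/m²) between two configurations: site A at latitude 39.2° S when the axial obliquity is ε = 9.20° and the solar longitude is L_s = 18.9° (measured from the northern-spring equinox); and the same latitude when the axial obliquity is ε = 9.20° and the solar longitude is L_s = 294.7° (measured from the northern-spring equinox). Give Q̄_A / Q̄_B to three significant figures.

Q̄_A / Q̄_B ≈ 0.789

— Configuration A (ϕ=-39.2°):
Solar declination: sin δ = sin ε · sin L_s = sin 9.20° × sin 18.9° = 0.05179, so δ = +2.969°.
cos h₀ = −tan(-39.2°) tan(+2.969°) = 0.0423, h₀ = 1.5285 rad.
Bracket: h₀ sin ϕ sin δ + cos ϕ cos δ sin h₀ = 1.5285×-0.63203×0.05179 + 0.77494×0.99866×0.99911 = -0.050032 + 0.773213 = 0.723181.
Q̄ = (S_0/π) × [bracket] = (1643/π) × 0.723181 = 378.21 W/m².
— Configuration B (ϕ=-39.2°):
Solar declination: sin δ = sin ε · sin L_s = sin 9.20° × sin 294.7° = -0.14525, so δ = -8.352°.
cos h₀ = −tan(-39.2°) tan(-8.352°) = -0.1197, h₀ = 1.6908 rad.
Bracket: h₀ sin ϕ sin δ + cos ϕ cos δ sin h₀ = 1.6908×-0.63203×-0.14525 + 0.77494×0.98939×0.99281 = 0.155219 + 0.761205 = 0.916424.
Q̄ = (S_0/π) × [bracket] = (1643/π) × 0.916424 = 479.27 W/m².
Ratio Q̄_A / Q̄_B = 378.21 / 479.27 = 0.7891.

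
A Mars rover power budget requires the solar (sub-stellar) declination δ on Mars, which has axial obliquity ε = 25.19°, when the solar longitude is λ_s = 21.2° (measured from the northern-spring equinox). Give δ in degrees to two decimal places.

sin δ = sin ε · sin λ_s = sin 25.19° × sin 21.2° = 0.153915.
δ = arcsin(0.153915) = +8.85°.

δ = +8.85°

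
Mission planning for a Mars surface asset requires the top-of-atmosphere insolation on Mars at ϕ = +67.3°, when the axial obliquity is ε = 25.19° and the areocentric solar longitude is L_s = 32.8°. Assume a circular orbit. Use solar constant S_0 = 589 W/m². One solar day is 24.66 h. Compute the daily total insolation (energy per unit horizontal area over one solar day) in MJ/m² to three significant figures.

sin δ = sin 25.19° × sin 32.8° = 0.23056, so δ = +13.330°.
cos h₀ = −tan(+67.3°) tan(+13.330°) = -0.5664, h₀ = 2.1730 rad.
Bracket: h₀ sin ϕ sin δ + cos ϕ cos δ sin h₀ = 2.1730×0.92254×0.23056 + 0.38591×0.97306×0.82410 = 0.462199 + 0.309461 = 0.771660.
Q̄ = (S_0/π) × [bracket] = (589/π) × 0.771660 = 144.67 W/m².
Daily total = Q̄ × 24.66 h × 3600 s/h = 144.67 × 24.66 × 3600 / 10⁶ = 12.84 MJ/m².

12.8 MJ/m²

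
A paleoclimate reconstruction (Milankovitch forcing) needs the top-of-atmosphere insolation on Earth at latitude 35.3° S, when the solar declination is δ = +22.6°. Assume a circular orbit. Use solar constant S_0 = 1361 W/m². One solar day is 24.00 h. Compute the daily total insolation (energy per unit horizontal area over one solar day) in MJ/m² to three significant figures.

cos h₀ = −tan(-35.3°) tan(+22.600°) = 0.2947, h₀ = 1.2716 rad.
Bracket: h₀ sin ϕ sin δ + cos ϕ cos δ sin h₀ = 1.2716×-0.57786×0.38430 + 0.81614×0.92321×0.95558 = -0.282386 + 0.720000 = 0.437614.
Q̄ = (S_0/π) × [bracket] = (1361/π) × 0.437614 = 189.58 W/m².
Daily total = Q̄ × 24.00 h × 3600 s/h = 189.58 × 24.00 × 3600 / 10⁶ = 16.38 MJ/m².

16.4 MJ/m²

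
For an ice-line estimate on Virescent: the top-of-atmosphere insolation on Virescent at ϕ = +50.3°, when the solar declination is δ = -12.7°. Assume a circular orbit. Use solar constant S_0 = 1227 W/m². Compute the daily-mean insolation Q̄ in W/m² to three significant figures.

cos h₀ = −tan(+50.3°) tan(-12.700°) = 0.2714, h₀ = 1.2959 rad.
Bracket: h₀ sin ϕ sin δ + cos ϕ cos δ sin h₀ = 1.2959×0.76940×-0.21985 + 0.63877×0.97553×0.96245 = -0.219205 + 0.599740 = 0.380535.
Q̄ = (S_0/π) × [bracket] = (1227/π) × 0.380535 = 148.6 W/m².

Q̄ ≈ 149 W/m²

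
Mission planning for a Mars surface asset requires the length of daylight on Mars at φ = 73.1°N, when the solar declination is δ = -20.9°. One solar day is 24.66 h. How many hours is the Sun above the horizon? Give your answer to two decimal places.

0.00 h

cos H₀ = −tan φ · tan δ = 1.2569 ≥ 1, so the Sun never rises (polar night) and H₀ = 0.
Daylight = 2H₀/(2π) × 24.66 h = (0.0000/π) × 24.66 = 0.00 h.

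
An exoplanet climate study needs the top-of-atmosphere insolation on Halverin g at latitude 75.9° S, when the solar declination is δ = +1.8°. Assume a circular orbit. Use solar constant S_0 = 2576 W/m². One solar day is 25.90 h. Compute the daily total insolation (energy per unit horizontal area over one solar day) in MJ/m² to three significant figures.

15.1 MJ/m²

cos h₀ = −tan(-75.9°) tan(+1.800°) = 0.1251, h₀ = 1.4454 rad.
Bracket: h₀ sin ϕ sin δ + cos ϕ cos δ sin h₀ = 1.4454×-0.96987×0.03141 + 0.24362×0.99951×0.99214 = -0.044032 + 0.241587 = 0.197555.
Q̄ = (S_0/π) × [bracket] = (2576/π) × 0.197555 = 161.99 W/m².
Daily total = Q̄ × 25.90 h × 3600 s/h = 161.99 × 25.90 × 3600 / 10⁶ = 15.10 MJ/m².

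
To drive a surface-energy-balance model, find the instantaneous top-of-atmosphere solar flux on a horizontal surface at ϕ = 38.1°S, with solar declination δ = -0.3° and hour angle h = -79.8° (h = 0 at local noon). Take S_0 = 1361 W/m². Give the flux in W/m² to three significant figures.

cos θ_z = sin ϕ sin δ + cos ϕ cos δ cos h = 0.003231 + 0.139352 = 0.142583.
Flux = S_0 · cos θ_z = 1361 × 0.142583 = 194.1 W/m².

194 W/m²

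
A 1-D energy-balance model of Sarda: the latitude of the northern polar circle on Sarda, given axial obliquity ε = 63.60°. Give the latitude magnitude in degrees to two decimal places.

The polar circle is the lowest latitude that experiences at least one full rotation of continuous daylight at the northern-summer solstice; it lies at |ϕ| = 90° − ε = 90° − 63.60° = 26.40°.

26.40°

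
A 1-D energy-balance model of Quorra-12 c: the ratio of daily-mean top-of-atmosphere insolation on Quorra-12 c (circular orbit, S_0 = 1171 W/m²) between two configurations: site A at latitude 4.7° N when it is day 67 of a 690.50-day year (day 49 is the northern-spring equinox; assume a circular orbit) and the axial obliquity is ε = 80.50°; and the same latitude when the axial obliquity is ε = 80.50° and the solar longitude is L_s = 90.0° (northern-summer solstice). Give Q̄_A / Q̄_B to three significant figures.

Q̄_A / Q̄_B ≈ 3.22

— Configuration A (ϕ=+4.7°):
Solar longitude: L_s = 360° × (67 − 49)/690.50 = 9.385°.
sin δ = sin 80.50° × sin 9.385° = 0.16082, so δ = +9.255°.
cos h₀ = −tan(+4.7°) tan(+9.255°) = -0.0134, h₀ = 1.5842 rad.
Bracket: h₀ sin ϕ sin δ + cos ϕ cos δ sin h₀ = 1.5842×0.08194×0.16082 + 0.99664×0.98698×0.99991 = 0.020876 + 0.983575 = 1.004451.
Q̄ = (S_0/π) × [bracket] = (1171/π) × 1.004451 = 374.40 W/m².
— Configuration B (ϕ=+4.7°):
Solar declination: sin δ = sin ε · sin L_s = sin 80.50° × sin 90.0° = 0.98629, so δ = +80.500°.
cos h₀ = −tan(+4.7°) tan(+80.500°) = -0.4913, h₀ = 2.0844 rad.
Bracket: h₀ sin ϕ sin δ + cos ϕ cos δ sin h₀ = 2.0844×0.08194×0.98629 + 0.99664×0.16505×0.87099 = 0.168454 + 0.143274 = 0.311728.
Q̄ = (S_0/π) × [bracket] = (1171/π) × 0.311728 = 116.19 W/m².
Ratio Q̄_A / Q̄_B = 374.40 / 116.19 = 3.222.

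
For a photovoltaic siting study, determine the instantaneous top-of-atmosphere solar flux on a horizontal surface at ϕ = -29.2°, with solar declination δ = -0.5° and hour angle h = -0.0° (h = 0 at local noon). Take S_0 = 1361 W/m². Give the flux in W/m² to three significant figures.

cos θ_z = sin ϕ sin δ + cos ϕ cos δ cos h = 0.004257 + 0.872889 = 0.877146.
Flux = S_0 · cos θ_z = 1361 × 0.877146 = 1194 W/m².

1.19e+03 W/m²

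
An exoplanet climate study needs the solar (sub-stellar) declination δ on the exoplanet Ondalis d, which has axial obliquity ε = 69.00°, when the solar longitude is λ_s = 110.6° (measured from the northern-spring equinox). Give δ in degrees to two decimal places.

sin δ = sin ε · sin λ_s = sin 69.00° × sin 110.6° = 0.873887.
δ = arcsin(0.873887) = +60.91°.

δ = +60.91°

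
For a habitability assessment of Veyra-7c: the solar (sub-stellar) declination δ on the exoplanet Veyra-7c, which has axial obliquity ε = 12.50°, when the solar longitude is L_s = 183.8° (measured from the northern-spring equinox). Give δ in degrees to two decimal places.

δ = -0.82°

sin δ = sin ε · sin L_s = sin 12.50° × sin 183.8° = -0.014344.
δ = arcsin(-0.014344) = -0.82°.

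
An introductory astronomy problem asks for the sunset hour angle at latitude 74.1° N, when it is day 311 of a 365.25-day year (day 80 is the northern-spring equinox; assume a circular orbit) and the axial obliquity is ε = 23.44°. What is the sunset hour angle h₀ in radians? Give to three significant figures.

Solar longitude: L_s = 360° × (311 − 80)/365.25 = 227.680°.
sin δ = sin 23.44° × sin 227.680° = -0.29412, so δ = -17.105°.
cos h₀ = −tan ϕ · tan δ = 1.0803 ≥ 1, so the Sun never rises (polar night) and h₀ = 0.

h₀ = 0.00 rad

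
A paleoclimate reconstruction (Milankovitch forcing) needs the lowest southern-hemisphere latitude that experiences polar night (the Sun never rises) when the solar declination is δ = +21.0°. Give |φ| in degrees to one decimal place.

Polar night requires cos H₀ = −tan φ tan δ ≥ 1, i.e. tan φ tan δ ≤ −1.
The boundary is |tan φ| · |tan δ| = 1, so |φ| = 90° − |δ| = 90° − 21.0° = 69.0° in the southern hemisphere.

|φ| = 69.0°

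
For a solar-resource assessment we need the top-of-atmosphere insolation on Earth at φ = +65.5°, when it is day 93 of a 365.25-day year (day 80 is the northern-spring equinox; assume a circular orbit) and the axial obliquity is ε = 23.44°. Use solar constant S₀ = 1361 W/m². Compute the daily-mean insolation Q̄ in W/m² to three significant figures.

Solar longitude: λ_s = 360° × (93 − 80)/365.25 = 12.813°.
sin δ = sin 23.44° × sin 12.813° = 0.08822, so δ = +5.061°.
cos H₀ = −tan(+65.5°) tan(+5.061°) = -0.1943, H₀ = 1.7664 rad.
Bracket: H₀ sin φ sin δ + cos φ cos δ sin H₀ = 1.7664×0.90996×0.08822 + 0.41469×0.99610×0.98094 = 0.141801 + 0.405200 = 0.547001.
Q̄ = (S₀/π) × [bracket] = (1361/π) × 0.547001 = 237.0 W/m².

Q̄ ≈ 237 W/m²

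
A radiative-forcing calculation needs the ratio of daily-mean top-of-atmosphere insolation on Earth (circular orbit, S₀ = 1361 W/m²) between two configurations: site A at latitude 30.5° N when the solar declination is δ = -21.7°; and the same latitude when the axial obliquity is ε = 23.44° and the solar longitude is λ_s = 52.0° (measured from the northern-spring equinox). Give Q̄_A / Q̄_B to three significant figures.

— Configuration A (φ=+30.5°):
cos H₀ = −tan(+30.5°) tan(-21.700°) = 0.2344, H₀ = 1.3342 rad.
Bracket: H₀ sin φ sin δ + cos φ cos δ sin H₀ = 1.3342×0.50754×-0.36975 + 0.86163×0.92913×0.97214 = -0.250380 + 0.778263 = 0.527883.
Q̄ = (S₀/π) × [bracket] = (1361/π) × 0.527883 = 228.69 W/m².
— Configuration B (φ=+30.5°):
Solar declination: sin δ = sin ε · sin λ_s = sin 23.44° × sin 52.0° = 0.31346, so δ = +18.268°.
cos H₀ = −tan(+30.5°) tan(+18.268°) = -0.1944, H₀ = 1.7665 rad.
Bracket: H₀ sin φ sin δ + cos φ cos δ sin H₀ = 1.7665×0.50754×0.31346 + 0.86163×0.94960×0.98091 = 0.281039 + 0.802584 = 1.083623.
Q̄ = (S₀/π) × [bracket] = (1361/π) × 1.083623 = 469.45 W/m².
Ratio Q̄_A / Q̄_B = 228.69 / 469.45 = 0.4871.

Q̄_A / Q̄_B ≈ 0.487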